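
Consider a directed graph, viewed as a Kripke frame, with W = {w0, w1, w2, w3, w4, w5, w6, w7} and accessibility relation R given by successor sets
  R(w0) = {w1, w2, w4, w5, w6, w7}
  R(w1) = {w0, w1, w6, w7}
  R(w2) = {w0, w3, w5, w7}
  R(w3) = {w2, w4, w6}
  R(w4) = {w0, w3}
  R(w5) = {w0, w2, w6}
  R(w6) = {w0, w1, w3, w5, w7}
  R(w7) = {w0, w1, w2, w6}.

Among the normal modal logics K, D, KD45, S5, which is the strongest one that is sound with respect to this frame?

D

Serial (axiom D): yes — every world has a successor (e.g. w0 R w1).
Euclidean (axiom 5): no — w0 R w1 and w0 R w2, but not w1 R w2.
Transitive (axiom 4): no — w0 R w2 and w2 R w3, but not w0 R w3.
Reflexive (axiom T): no — w0 is not related to itself.
So F validates K, D; KD45 would additionally require R to be Euclidean and transitive. The strongest is D.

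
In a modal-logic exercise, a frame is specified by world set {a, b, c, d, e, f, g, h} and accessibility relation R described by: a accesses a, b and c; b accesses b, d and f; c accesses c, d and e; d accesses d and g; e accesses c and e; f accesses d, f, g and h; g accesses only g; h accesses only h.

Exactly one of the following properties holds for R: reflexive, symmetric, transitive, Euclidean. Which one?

Reflexive: yes — every world is R-related to itself.
Symmetric: no — a R b but not b R a.
Transitive: no — a R b and b R d, but not a R d.
Euclidean: no — a R b and a R c, but not b R c.
Only reflexive holds.

reflexive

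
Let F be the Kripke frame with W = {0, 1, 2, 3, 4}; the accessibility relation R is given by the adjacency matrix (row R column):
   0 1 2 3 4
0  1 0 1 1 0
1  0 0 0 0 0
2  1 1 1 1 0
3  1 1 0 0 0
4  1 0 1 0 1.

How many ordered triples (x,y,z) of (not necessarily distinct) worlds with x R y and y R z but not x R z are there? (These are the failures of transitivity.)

7

Enumerating: (0,2,1), (0,3,1), (3,0,2), (3,0,3), (4,0,3), (4,2,1), (4,2,3).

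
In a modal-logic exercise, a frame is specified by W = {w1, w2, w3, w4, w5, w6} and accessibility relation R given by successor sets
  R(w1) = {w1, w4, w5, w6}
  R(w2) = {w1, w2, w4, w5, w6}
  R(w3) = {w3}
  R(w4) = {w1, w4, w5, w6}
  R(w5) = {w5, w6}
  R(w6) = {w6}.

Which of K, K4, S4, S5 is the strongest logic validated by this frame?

Transitive (axiom 4): yes — every two-step R-path is closed by a direct edge.
Reflexive (axiom T): yes — every world is R-related to itself.
Euclidean (axiom 5): no — w1 R w5 and w1 R w4, but not w5 R w4.
So F validates K, K4, S4; S5 would additionally require R to be Euclidean. The strongest is S4.

S4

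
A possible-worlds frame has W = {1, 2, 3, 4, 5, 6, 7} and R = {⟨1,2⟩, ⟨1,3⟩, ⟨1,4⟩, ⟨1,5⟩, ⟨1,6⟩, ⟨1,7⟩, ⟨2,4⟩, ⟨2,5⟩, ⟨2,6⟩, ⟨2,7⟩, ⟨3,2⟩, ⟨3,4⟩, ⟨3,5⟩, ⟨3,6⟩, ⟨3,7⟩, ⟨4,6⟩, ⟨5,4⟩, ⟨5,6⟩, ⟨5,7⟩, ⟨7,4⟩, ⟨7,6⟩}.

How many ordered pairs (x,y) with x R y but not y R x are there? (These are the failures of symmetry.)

Enumerating: (1,2), (1,3), (1,4), (1,5), (1,6), (1,7), (2,4), (2,5), (2,6), (2,7), (3,2), (3,4), … and 9 more.
Total: 21.

21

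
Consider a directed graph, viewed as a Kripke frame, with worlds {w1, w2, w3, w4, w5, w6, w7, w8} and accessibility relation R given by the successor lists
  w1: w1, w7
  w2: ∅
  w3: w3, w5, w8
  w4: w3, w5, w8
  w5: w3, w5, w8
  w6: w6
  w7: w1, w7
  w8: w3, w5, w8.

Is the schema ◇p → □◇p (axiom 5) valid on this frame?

By correspondence theory, 5 is valid on a frame iff R is Euclidean.
Euclidean: yes — any two successors of a common world are R-related.

Yes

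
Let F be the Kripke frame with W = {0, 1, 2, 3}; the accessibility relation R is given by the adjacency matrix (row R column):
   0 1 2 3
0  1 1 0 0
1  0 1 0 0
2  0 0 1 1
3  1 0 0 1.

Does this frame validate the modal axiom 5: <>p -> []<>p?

No

The schema 5 characterises exactly the Euclidean frames.
Euclidean: no — 0 R 1 and 0 R 0, but not 1 R 0.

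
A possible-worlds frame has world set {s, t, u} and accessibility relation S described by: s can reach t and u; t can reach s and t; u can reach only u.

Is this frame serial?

Yes

Serial: yes — every world has a successor (e.g. s S t).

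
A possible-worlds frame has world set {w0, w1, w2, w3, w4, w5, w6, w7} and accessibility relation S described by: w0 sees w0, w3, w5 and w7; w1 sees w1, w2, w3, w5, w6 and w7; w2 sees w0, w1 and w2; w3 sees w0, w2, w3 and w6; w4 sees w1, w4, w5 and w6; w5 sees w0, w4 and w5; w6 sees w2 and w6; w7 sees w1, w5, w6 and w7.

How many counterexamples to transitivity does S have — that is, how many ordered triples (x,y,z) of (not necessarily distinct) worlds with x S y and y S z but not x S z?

35

Enumerating: (w0,w3,w2), (w0,w3,w6), (w0,w5,w4), (w0,w7,w1), (w0,w7,w6), (w1,w2,w0), (w1,w3,w0), (w1,w5,w0), (w1,w5,w4), (w2,w0,w3), (w2,w0,w5), (w2,w0,w7), … and 23 more.
Total: 35.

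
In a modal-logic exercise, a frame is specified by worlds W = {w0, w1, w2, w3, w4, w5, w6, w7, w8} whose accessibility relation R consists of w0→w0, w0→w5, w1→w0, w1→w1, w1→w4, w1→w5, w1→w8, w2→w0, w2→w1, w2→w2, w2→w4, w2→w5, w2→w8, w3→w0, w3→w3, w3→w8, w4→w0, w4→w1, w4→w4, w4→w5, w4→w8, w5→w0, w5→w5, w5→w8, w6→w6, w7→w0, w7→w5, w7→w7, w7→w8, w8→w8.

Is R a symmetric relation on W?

No

Symmetric: no — w1 R w0 but not w0 R w1.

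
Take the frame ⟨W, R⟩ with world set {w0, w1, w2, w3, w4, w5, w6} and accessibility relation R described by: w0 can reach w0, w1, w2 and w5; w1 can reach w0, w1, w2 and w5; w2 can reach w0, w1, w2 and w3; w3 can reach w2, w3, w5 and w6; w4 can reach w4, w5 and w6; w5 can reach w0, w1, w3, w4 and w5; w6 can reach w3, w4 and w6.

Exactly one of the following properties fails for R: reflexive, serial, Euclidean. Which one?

Reflexive: yes — every world is R-related to itself.
Serial: yes — every world has a successor (e.g. w0 R w0).
Euclidean: no — w0 R w2 and w0 R w5, but not w2 R w5.
Only Euclidean fails.

Euclidean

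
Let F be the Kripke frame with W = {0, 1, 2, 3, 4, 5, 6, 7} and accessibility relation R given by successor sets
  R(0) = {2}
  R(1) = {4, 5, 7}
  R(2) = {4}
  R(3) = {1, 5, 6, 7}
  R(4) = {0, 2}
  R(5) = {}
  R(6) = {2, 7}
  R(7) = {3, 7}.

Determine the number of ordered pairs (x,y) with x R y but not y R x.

10

Enumerating: (0,2), (1,4), (1,5), (1,7), (3,1), (3,5), (3,6), (4,0), (6,2), (6,7).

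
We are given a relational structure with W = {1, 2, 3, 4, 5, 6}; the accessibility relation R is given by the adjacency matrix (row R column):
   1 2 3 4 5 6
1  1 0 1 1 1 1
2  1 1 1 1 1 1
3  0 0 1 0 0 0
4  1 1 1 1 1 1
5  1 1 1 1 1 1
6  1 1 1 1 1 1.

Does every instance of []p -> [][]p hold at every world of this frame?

Axiom 4 corresponds to the accessibility relation being transitive.
Transitive: no — 1 R 4 and 4 R 2, but not 1 R 2.

No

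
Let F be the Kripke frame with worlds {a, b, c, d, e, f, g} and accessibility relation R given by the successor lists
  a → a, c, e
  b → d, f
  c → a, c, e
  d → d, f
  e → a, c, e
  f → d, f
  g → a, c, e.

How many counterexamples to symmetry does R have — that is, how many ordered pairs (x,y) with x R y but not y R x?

Enumerating: (b,d), (b,f), (g,a), (g,c), (g,e).

5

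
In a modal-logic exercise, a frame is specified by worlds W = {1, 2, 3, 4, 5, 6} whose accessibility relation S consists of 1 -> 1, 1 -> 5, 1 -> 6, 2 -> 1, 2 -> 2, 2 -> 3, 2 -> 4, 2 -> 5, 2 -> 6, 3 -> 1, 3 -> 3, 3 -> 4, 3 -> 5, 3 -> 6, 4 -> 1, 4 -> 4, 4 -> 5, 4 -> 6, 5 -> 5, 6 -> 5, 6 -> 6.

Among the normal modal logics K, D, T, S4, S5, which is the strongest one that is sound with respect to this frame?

Serial (axiom D): yes — every world has a successor (e.g. 1 S 1).
Reflexive (axiom T): yes — every world is S-related to itself.
Transitive (axiom 4): yes — every two-step S-path is closed by a direct edge.
Euclidean (axiom 5): no — 1 S 5 and 1 S 6, but not 5 S 6.
So F validates K, D, T, S4; S5 would additionally require S to be Euclidean. The strongest is S4.

S4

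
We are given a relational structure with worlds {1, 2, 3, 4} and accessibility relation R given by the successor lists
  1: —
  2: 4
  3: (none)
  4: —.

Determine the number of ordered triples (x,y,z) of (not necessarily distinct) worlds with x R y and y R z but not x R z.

R is transitive; there are no such tuples.

0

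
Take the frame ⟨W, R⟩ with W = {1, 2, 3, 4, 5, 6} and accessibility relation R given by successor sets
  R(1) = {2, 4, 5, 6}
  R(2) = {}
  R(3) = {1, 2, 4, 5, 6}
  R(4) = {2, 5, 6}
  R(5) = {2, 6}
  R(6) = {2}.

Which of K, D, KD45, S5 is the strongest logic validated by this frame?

Serial (axiom D): no — 2 has no R-successor.
Euclidean (axiom 5): no — 1 R 2 and 1 R 4, but not 2 R 4.
Transitive (axiom 4): yes — every two-step R-path is closed by a direct edge.
Reflexive (axiom T): no — 1 is not related to itself.
So F validates K; D would additionally require R to be serial. The strongest is K.

K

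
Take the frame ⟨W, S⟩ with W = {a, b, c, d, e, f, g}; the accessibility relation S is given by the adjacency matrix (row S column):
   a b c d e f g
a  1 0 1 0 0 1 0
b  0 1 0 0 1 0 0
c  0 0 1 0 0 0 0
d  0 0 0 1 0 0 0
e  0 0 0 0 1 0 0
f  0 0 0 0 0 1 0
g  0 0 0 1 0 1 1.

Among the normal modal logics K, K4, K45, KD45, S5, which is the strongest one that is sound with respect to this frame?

K4

Transitive (axiom 4): yes — every two-step S-path is closed by a direct edge.
Euclidean (axiom 5): no — a S c and a S f, but not c S f.
Serial (axiom D): yes — every world has a successor (e.g. a S a).
Reflexive (axiom T): yes — every world is S-related to itself.
So F validates K, K4; K45 would additionally require S to be Euclidean. The strongest is K4.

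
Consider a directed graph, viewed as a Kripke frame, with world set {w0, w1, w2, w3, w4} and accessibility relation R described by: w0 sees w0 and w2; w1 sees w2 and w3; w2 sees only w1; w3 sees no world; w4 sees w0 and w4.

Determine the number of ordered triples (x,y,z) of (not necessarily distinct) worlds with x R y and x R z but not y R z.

Enumerating: (w0,w2,w0), (w0,w2,w2), (w1,w2,w2), (w1,w2,w3), (w1,w3,w2), (w1,w3,w3), (w2,w1,w1), (w4,w0,w4).

8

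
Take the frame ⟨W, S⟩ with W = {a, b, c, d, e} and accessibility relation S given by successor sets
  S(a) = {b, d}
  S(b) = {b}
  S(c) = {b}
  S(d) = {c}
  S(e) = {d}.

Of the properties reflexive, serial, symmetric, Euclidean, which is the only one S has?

serial

Reflexive: no — a is not related to itself.
Serial: yes — every world has a successor (e.g. a S b).
Symmetric: no — a S b but not b S a.
Euclidean: no — a S b and a S d, but not b S d.
Only serial holds.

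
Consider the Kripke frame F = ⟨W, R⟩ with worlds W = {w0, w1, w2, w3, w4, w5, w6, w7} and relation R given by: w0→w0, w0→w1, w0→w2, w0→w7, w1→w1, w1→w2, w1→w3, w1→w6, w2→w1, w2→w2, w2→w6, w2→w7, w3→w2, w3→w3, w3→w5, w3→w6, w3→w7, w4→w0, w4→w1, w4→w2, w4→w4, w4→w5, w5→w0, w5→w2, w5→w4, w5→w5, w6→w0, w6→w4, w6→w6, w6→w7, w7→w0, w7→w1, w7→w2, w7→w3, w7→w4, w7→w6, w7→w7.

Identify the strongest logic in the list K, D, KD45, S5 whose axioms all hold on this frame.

D

Serial (axiom D): yes — every world has a successor (e.g. w0 R w0).
Euclidean (axiom 5): no — w0 R w1 and w0 R w7, but not w1 R w7.
Transitive (axiom 4): no — w0 R w1 and w1 R w3, but not w0 R w3.
Reflexive (axiom T): yes — every world is R-related to itself.
So F validates K, D; KD45 would additionally require R to be Euclidean and transitive. The strongest is D.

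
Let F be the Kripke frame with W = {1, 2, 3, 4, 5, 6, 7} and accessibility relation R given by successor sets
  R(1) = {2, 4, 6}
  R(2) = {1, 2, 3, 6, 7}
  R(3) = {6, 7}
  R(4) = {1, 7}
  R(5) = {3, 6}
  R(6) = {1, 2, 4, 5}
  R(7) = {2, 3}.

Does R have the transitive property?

No

Transitive: no — 1 R 2 and 2 R 3, but not 1 R 3.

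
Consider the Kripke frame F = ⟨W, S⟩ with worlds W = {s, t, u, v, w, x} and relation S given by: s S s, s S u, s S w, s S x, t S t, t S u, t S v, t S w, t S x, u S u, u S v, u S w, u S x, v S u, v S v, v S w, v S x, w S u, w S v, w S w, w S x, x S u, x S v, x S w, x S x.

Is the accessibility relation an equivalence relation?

Reflexive: yes — every world is S-related to itself.
Symmetric: no — s S u but not u S s.
Transitive: no — s S u and u S v, but not s S v.
So S is not an equivalence relation.

No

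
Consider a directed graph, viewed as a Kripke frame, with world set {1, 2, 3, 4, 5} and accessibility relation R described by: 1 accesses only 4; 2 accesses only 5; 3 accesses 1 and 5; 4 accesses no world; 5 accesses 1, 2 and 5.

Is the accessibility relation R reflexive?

No

Reflexive: no — 1 is not related to itself.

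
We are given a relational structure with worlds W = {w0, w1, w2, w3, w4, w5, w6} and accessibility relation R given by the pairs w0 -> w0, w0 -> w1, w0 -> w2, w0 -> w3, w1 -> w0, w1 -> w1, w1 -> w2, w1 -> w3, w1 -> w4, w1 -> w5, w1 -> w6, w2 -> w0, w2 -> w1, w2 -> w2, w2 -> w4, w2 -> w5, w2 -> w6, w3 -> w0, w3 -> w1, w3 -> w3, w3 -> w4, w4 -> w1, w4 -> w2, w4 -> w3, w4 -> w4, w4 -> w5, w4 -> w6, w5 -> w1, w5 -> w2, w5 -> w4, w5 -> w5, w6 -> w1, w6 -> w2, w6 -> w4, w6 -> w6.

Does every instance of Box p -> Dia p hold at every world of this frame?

Axiom D corresponds to the accessibility relation being serial.
Serial: yes — every world has a successor (e.g. w0 R w0).

Yes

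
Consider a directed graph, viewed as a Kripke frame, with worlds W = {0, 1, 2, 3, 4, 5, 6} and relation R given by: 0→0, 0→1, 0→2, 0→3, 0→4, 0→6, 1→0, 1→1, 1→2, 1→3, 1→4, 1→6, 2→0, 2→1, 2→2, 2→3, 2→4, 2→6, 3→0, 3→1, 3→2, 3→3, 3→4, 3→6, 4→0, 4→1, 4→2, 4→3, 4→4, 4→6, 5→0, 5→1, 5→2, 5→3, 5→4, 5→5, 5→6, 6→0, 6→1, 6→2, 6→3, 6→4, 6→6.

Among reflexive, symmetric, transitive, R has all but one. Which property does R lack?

Reflexive: yes — every world is R-related to itself.
Symmetric: no — 5 R 0 but not 0 R 5.
Transitive: yes — every two-step R-path is closed by a direct edge.
Only symmetric fails.

symmetric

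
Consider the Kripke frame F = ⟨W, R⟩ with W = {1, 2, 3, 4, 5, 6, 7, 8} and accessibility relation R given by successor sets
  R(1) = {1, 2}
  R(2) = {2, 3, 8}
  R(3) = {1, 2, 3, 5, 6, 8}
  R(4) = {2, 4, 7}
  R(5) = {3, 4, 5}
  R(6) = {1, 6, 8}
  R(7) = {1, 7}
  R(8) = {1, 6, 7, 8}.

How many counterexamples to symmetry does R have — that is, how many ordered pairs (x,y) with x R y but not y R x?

12

Enumerating: (1,2), (2,8), (3,1), (3,6), (3,8), (4,2), (4,7), (5,4), (6,1), (7,1), (8,1), (8,7).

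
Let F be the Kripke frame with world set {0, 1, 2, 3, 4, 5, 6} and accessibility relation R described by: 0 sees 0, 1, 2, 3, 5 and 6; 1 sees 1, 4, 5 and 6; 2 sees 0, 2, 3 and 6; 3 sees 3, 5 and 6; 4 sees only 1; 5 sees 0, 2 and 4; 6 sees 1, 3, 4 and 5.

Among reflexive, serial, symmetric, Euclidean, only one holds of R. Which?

serial

Reflexive: no — 4 is not related to itself.
Serial: yes — every world has a successor (e.g. 0 R 0).
Symmetric: no — 0 R 1 but not 1 R 0.
Euclidean: no — 0 R 1 and 0 R 2, but not 1 R 2.
Only serial holds.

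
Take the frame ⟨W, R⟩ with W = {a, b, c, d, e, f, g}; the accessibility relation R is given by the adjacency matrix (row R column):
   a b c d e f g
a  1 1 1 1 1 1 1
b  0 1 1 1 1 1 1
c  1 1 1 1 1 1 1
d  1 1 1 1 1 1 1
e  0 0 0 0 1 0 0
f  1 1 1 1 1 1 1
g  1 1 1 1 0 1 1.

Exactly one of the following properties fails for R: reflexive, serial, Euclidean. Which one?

Reflexive: yes — every world is R-related to itself.
Serial: yes — every world has a successor (e.g. a R a).
Euclidean: no — a R e and a R b, but not e R b.
Only Euclidean fails.

Euclidean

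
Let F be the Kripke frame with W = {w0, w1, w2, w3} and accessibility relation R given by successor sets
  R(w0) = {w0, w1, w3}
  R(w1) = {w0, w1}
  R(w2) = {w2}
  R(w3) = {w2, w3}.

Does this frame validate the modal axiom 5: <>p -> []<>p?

Axiom 5 corresponds to the accessibility relation being Euclidean.
Euclidean: no — w0 R w1 and w0 R w3, but not w1 R w3.

No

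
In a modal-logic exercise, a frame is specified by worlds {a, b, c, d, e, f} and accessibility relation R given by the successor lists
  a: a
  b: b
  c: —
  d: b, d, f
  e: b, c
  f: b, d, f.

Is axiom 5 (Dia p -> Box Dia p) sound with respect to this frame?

No

The schema 5 characterises exactly the Euclidean frames.
Euclidean: no — d R b and d R f, but not b R f.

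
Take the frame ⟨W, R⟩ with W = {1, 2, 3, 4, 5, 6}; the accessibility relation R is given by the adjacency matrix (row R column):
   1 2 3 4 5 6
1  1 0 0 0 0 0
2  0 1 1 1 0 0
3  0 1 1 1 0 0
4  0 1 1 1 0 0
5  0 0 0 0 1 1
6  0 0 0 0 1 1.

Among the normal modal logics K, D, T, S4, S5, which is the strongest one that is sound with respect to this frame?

Serial (axiom D): yes — every world has a successor (e.g. 1 R 1).
Reflexive (axiom T): yes — every world is R-related to itself.
Transitive (axiom 4): yes — every two-step R-path is closed by a direct edge.
Euclidean (axiom 5): yes — any two successors of a common world are R-related.
So F validates K, D, T, S4, S5. The strongest is S5.

S5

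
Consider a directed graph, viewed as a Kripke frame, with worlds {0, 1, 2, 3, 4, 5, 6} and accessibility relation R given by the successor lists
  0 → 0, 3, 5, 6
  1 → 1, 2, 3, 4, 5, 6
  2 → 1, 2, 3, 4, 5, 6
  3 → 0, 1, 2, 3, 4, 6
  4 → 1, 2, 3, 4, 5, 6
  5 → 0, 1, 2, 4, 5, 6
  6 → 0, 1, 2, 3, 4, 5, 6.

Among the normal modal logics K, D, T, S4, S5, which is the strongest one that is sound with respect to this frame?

T

Serial (axiom D): yes — every world has a successor (e.g. 0 R 0).
Reflexive (axiom T): yes — every world is R-related to itself.
Transitive (axiom 4): no — 0 R 3 and 3 R 1, but not 0 R 1.
Euclidean (axiom 5): no — 0 R 3 and 0 R 5, but not 3 R 5.
So F validates K, D, T; S4 would additionally require R to be transitive. The strongest is T.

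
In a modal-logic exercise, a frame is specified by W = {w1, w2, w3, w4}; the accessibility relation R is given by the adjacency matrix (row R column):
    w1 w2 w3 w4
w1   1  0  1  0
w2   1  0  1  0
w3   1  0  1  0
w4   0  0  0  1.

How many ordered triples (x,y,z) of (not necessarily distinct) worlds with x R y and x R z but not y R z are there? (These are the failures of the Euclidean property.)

R is Euclidean; there are no such tuples.

0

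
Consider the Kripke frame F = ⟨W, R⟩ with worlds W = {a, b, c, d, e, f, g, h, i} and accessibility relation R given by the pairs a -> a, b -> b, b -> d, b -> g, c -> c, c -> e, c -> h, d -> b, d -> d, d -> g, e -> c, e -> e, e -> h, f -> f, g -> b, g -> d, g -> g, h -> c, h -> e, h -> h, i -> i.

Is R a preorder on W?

Yes

Reflexive: yes — every world is R-related to itself.
Transitive: yes — every two-step R-path is closed by a direct edge.
So R is a preorder.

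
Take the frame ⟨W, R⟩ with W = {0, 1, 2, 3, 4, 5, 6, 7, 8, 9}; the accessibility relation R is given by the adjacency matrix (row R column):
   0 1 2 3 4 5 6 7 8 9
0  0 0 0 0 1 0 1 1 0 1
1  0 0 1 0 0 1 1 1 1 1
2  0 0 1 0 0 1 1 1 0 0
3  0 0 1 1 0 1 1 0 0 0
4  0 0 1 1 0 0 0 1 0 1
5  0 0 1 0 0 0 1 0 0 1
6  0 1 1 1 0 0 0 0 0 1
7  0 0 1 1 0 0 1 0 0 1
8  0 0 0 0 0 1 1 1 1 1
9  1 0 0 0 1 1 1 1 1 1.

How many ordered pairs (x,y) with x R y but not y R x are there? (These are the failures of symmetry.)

19

Enumerating: (0,4), (0,6), (0,7), (1,2), (1,5), (1,7), (1,8), (1,9), (3,2), (3,5), (4,2), (4,3), … and 7 more.
Total: 19.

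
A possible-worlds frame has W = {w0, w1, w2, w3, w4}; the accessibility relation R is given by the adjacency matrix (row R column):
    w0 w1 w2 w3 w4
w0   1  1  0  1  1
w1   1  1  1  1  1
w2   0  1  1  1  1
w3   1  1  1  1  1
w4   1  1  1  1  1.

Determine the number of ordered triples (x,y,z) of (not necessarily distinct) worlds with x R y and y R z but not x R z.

6

Enumerating: (w0,w1,w2), (w0,w3,w2), (w0,w4,w2), (w2,w1,w0), (w2,w3,w0), (w2,w4,w0).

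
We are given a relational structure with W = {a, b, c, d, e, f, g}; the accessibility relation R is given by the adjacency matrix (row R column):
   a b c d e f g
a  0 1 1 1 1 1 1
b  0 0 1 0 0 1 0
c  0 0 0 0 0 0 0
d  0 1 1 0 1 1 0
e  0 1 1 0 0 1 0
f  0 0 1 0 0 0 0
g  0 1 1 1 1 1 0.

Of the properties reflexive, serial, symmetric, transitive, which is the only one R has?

transitive

Reflexive: no — a is not related to itself.
Serial: no — c has no R-successor.
Symmetric: no — a R b but not b R a.
Transitive: yes — every two-step R-path is closed by a direct edge.
Only transitive holds.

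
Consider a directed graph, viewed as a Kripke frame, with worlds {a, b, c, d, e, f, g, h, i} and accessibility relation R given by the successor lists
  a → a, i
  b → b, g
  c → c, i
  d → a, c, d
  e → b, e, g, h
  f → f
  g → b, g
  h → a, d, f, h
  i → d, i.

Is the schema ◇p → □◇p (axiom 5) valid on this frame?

By correspondence theory, 5 is valid on a frame iff R is Euclidean.
Euclidean: no — d R a and d R c, but not a R c.

No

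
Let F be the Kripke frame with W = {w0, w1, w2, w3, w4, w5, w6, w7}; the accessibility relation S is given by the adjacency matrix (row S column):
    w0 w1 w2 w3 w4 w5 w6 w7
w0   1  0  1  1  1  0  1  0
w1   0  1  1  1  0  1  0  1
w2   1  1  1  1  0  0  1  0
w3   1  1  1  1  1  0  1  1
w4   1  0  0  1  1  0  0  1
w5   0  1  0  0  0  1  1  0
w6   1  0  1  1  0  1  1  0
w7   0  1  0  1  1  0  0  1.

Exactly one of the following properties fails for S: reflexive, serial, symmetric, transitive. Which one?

Reflexive: yes — every world is S-related to itself.
Serial: yes — every world has a successor (e.g. w0 S w0).
Symmetric: yes — every pair in S has its reverse in S.
Transitive: no — w0 S w2 and w2 S w1, but not w0 S w1.
Only transitive fails.

transitive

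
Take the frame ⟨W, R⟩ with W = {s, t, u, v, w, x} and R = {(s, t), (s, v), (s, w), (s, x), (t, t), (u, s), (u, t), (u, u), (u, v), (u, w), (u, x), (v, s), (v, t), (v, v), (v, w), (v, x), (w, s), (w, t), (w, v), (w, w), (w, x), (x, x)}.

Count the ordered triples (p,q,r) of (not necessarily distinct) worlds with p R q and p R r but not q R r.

Enumerating: (s,t,v), (s,t,w), (s,t,x), (s,x,t), (s,x,v), (s,x,w), (u,s,s), (u,s,u), (u,t,s), (u,t,u), (u,t,v), (u,t,w), … and 26 more.
Total: 38.

38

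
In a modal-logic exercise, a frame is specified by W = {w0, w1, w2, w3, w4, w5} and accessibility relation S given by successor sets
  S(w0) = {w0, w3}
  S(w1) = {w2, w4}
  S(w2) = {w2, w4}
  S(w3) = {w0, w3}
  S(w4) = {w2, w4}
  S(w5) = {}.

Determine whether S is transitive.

Transitive: yes — every two-step S-path is closed by a direct edge.

Yes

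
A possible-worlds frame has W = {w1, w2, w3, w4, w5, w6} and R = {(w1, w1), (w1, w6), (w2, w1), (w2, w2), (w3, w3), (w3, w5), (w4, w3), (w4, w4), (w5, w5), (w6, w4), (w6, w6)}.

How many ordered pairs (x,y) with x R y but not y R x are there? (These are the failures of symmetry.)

Enumerating: (w1,w6), (w2,w1), (w3,w5), (w4,w3), (w6,w4).

5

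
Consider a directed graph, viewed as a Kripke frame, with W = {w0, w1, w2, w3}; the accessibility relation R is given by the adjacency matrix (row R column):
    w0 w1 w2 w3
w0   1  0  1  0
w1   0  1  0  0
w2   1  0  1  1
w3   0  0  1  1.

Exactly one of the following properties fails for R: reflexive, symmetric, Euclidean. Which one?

Reflexive: yes — every world is R-related to itself.
Symmetric: yes — every pair in R has its reverse in R.
Euclidean: no — w2 R w0 and w2 R w3, but not w0 R w3.
Only Euclidean fails.

Euclidean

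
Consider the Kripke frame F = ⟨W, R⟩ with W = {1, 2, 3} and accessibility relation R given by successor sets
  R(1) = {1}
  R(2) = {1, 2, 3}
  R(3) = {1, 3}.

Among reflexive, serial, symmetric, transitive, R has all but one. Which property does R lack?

symmetric

Reflexive: yes — every world is R-related to itself.
Serial: yes — every world has a successor (e.g. 1 R 1).
Symmetric: no — 2 R 1 but not 1 R 2.
Transitive: yes — every two-step R-path is closed by a direct edge.
Only symmetric fails.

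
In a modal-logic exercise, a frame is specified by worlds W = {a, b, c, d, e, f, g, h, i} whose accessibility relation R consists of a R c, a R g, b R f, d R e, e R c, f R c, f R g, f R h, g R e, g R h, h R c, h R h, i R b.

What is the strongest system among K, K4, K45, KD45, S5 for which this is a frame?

K

Transitive (axiom 4): no — a R g and g R e, but not a R e.
Euclidean (axiom 5): no — a R c and a R g, but not c R g.
Serial (axiom D): no — c has no R-successor.
Reflexive (axiom T): no — a is not related to itself.
So F validates K; K4 would additionally require R to be transitive. The strongest is K.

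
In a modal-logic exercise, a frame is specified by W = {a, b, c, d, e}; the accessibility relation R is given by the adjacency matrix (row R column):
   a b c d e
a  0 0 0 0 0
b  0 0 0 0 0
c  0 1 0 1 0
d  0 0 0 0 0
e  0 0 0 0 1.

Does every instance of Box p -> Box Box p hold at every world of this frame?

Axiom 4 corresponds to the accessibility relation being transitive.
Transitive: yes — every two-step R-path is closed by a direct edge.

Yes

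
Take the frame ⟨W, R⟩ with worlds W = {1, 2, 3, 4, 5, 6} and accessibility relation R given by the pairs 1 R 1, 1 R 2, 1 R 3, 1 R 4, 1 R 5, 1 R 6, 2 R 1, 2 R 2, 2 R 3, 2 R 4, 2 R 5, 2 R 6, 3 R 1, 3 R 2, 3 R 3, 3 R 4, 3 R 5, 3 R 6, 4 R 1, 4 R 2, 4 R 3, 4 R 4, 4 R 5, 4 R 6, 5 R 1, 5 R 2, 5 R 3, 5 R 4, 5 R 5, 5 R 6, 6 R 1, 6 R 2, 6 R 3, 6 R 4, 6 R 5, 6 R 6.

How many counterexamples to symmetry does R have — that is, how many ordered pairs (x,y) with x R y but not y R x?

R is symmetric; there are no such tuples.

0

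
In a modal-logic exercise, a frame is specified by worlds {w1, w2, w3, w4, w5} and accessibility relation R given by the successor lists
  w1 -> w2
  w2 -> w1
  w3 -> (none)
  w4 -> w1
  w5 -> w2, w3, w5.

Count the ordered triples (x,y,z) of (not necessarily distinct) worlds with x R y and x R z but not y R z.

Enumerating: (w1,w2,w2), (w2,w1,w1), (w4,w1,w1), (w5,w2,w2), (w5,w2,w3), (w5,w2,w5), (w5,w3,w2), (w5,w3,w3), (w5,w3,w5).

9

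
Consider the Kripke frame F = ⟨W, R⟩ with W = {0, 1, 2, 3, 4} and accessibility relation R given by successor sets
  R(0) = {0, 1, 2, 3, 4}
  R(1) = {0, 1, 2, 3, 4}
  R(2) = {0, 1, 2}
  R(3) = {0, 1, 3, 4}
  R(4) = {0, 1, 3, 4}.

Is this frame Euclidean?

Euclidean: no — 0 R 2 and 0 R 3, but not 2 R 3.

No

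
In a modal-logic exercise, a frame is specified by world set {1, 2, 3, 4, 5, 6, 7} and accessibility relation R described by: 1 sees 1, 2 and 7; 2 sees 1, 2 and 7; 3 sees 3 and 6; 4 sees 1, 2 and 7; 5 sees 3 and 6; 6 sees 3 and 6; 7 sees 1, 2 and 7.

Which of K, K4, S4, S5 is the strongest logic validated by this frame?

K4

Transitive (axiom 4): yes — every two-step R-path is closed by a direct edge.
Reflexive (axiom T): no — 4 is not related to itself.
Euclidean (axiom 5): yes — any two successors of a common world are R-related.
So F validates K, K4; S4 would additionally require R to be reflexive. The strongest is K4.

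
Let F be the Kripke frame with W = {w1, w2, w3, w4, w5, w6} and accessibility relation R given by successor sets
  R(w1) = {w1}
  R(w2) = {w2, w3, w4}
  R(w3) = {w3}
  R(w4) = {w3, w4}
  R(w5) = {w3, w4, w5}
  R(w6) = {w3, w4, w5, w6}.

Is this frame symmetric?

No

Symmetric: no — w2 R w3 but not w3 R w2.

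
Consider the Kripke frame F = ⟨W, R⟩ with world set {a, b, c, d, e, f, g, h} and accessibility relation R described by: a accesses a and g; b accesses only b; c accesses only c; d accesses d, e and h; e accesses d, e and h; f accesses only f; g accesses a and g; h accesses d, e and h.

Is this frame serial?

Yes

Serial: yes — every world has a successor (e.g. a R a).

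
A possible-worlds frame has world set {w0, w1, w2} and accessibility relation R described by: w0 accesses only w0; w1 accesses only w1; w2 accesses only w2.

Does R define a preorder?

Reflexive: yes — every world is R-related to itself.
Transitive: yes — every two-step R-path is closed by a direct edge.
So R is a preorder.

Yes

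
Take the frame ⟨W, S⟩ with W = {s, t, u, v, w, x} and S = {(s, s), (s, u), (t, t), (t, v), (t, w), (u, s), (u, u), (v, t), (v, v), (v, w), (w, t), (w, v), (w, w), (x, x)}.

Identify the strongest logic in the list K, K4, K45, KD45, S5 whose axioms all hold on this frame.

S5

Transitive (axiom 4): yes — every two-step S-path is closed by a direct edge.
Euclidean (axiom 5): yes — any two successors of a common world are S-related.
Serial (axiom D): yes — every world has a successor (e.g. s S s).
Reflexive (axiom T): yes — every world is S-related to itself.
So F validates K, K4, K45, KD45, S5. The strongest is S5.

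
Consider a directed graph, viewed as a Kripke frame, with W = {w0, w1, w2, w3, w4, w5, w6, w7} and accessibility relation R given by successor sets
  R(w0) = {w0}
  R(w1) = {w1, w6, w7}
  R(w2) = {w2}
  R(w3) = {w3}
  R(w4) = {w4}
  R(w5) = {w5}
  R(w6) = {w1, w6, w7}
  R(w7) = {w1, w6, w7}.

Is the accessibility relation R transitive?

Transitive: yes — every two-step R-path is closed by a direct edge.

Yes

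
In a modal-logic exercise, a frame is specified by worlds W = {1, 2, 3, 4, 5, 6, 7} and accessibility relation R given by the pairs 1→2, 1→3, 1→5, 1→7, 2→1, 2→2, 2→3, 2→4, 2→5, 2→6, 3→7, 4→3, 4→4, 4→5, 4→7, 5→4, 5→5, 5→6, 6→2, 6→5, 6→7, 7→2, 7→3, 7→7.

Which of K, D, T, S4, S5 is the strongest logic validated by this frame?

D

Serial (axiom D): yes — every world has a successor (e.g. 1 R 2).
Reflexive (axiom T): no — 1 is not related to itself.
Transitive (axiom 4): no — 1 R 2 and 2 R 4, but not 1 R 4.
Euclidean (axiom 5): no — 1 R 2 and 1 R 7, but not 2 R 7.
So F validates K, D; T would additionally require R to be reflexive. The strongest is D.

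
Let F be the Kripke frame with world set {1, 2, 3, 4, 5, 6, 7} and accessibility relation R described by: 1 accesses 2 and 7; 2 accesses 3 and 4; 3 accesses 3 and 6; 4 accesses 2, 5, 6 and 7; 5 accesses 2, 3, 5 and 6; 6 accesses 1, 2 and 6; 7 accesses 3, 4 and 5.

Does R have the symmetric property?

Symmetric: no — 1 R 2 but not 2 R 1.

No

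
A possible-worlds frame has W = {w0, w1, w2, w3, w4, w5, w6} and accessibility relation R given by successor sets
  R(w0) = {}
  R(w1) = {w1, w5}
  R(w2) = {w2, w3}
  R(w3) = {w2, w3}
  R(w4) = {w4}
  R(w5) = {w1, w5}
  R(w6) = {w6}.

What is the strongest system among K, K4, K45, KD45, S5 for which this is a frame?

K45

Transitive (axiom 4): yes — every two-step R-path is closed by a direct edge.
Euclidean (axiom 5): yes — any two successors of a common world are R-related.
Serial (axiom D): no — w0 has no R-successor.
Reflexive (axiom T): no — w0 is not related to itself.
So F validates K, K4, K45; KD45 would additionally require R to be serial. The strongest is K45.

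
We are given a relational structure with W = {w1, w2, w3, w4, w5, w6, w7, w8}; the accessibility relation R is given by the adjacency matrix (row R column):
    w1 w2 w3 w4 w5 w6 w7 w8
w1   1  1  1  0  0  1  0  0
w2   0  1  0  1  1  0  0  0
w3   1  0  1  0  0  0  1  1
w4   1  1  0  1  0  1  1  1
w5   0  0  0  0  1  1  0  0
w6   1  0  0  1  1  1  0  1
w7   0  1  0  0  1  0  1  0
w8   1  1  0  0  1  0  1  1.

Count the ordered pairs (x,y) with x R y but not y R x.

Enumerating: (w1,w2), (w2,w5), (w3,w7), (w3,w8), (w4,w1), (w4,w7), (w4,w8), (w6,w8), (w7,w2), (w7,w5), (w8,w1), (w8,w2), (w8,w5), (w8,w7).

14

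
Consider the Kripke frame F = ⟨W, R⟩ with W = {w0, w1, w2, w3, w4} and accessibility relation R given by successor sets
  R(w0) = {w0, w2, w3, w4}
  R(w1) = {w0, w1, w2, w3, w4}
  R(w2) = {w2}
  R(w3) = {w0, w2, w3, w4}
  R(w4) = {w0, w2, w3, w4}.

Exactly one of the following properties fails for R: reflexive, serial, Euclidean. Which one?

Reflexive: yes — every world is R-related to itself.
Serial: yes — every world has a successor (e.g. w0 R w0).
Euclidean: no — w0 R w2 and w0 R w3, but not w2 R w3.
Only Euclidean fails.

Euclidean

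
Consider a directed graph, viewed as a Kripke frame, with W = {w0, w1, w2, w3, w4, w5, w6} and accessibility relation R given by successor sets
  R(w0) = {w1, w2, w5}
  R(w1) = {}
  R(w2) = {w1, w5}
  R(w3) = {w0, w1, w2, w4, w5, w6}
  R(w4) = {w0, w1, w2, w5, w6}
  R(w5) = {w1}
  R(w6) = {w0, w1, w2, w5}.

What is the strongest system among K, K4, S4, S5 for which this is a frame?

K4

Transitive (axiom 4): yes — every two-step R-path is closed by a direct edge.
Reflexive (axiom T): no — w0 is not related to itself.
Euclidean (axiom 5): no — w0 R w1 and w0 R w2, but not w1 R w2.
So F validates K, K4; S4 would additionally require R to be reflexive. The strongest is K4.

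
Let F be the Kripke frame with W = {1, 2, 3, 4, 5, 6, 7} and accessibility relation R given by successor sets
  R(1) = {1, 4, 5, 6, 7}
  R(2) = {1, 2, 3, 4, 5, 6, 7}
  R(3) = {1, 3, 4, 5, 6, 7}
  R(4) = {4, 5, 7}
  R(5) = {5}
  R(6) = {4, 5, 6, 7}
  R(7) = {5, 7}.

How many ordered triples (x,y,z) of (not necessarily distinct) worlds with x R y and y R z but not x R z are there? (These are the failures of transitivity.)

0

R is transitive; there are no such tuples.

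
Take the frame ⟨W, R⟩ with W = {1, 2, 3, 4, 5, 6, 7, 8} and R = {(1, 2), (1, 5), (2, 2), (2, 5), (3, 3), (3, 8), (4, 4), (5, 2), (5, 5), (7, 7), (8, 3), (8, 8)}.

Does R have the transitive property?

Transitive: yes — every two-step R-path is closed by a direct edge.

Yes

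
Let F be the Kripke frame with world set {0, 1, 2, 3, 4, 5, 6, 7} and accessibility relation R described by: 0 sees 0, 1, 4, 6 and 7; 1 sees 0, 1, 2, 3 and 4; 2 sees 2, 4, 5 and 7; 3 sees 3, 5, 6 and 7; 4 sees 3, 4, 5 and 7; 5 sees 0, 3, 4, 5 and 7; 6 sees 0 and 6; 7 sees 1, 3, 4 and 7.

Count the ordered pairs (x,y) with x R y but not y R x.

Enumerating: (0,4), (0,7), (1,2), (1,3), (1,4), (2,4), (2,5), (2,7), (3,6), (4,3), (5,0), (5,7), (7,1).

13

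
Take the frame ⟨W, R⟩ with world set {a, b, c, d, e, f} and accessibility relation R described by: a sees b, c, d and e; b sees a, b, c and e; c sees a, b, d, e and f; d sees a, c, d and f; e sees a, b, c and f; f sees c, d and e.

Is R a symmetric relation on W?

Symmetric: yes — every pair in R has its reverse in R.

Yes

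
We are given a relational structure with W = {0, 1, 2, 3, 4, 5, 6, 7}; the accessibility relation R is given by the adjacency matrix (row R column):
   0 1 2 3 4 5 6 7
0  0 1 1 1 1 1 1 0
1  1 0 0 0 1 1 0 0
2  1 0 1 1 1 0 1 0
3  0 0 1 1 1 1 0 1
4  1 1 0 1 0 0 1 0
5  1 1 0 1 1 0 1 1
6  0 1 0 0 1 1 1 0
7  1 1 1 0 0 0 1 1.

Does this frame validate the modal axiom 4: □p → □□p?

No

By correspondence theory, 4 is valid on a frame iff R is transitive.
Transitive: no — 0 R 3 and 3 R 7, but not 0 R 7.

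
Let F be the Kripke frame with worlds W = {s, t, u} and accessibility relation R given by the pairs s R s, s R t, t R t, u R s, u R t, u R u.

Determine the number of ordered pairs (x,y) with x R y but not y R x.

3

Enumerating: (s,t), (u,s), (u,t).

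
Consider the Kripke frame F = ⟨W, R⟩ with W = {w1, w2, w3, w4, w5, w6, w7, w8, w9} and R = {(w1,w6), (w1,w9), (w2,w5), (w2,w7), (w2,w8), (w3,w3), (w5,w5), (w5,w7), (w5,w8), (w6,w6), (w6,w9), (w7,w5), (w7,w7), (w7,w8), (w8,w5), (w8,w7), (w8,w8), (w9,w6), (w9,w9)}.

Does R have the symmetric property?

No

Symmetric: no — w1 R w6 but not w6 R w1.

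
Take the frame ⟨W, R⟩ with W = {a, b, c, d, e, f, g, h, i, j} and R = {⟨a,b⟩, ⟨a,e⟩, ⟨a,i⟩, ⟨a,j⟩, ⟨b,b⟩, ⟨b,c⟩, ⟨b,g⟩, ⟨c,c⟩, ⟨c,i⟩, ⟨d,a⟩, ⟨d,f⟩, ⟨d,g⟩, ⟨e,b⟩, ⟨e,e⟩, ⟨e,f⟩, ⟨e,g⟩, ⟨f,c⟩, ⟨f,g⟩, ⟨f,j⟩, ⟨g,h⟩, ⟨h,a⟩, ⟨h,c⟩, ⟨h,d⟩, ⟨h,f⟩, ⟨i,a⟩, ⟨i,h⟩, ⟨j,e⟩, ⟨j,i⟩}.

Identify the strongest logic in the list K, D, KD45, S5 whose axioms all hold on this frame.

D

Serial (axiom D): yes — every world has a successor (e.g. a R b).
Euclidean (axiom 5): no — a R b and a R e, but not b R e.
Transitive (axiom 4): no — a R b and b R c, but not a R c.
Reflexive (axiom T): no — a is not related to itself.
So F validates K, D; KD45 would additionally require R to be Euclidean and transitive. The strongest is D.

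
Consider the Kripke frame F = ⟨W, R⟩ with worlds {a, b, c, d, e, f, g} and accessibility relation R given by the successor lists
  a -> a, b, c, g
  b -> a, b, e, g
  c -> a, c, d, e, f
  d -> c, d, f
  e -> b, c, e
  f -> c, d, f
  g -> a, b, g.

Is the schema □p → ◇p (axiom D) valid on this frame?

Axiom D corresponds to the accessibility relation being serial.
Serial: yes — every world has a successor (e.g. a R a).

Yes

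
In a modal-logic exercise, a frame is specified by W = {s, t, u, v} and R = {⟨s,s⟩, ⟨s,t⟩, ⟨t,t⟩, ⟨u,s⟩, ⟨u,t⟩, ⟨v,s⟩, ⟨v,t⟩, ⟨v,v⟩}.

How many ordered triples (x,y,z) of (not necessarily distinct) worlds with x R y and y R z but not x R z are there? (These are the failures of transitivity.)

R is transitive; there are no such tuples.

0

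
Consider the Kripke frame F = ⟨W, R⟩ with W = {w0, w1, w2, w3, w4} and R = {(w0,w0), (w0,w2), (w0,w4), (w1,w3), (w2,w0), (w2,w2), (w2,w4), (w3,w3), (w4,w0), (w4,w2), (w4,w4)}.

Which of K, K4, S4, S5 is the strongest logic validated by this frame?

Transitive (axiom 4): yes — every two-step R-path is closed by a direct edge.
Reflexive (axiom T): no — w1 is not related to itself.
Euclidean (axiom 5): yes — any two successors of a common world are R-related.
So F validates K, K4; S4 would additionally require R to be reflexive. The strongest is K4.

K4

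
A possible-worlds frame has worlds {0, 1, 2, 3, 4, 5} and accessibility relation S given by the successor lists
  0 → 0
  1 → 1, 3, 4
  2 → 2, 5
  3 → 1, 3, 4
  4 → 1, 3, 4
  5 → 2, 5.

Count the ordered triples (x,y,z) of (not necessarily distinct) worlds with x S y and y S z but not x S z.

0

S is transitive; there are no such tuples.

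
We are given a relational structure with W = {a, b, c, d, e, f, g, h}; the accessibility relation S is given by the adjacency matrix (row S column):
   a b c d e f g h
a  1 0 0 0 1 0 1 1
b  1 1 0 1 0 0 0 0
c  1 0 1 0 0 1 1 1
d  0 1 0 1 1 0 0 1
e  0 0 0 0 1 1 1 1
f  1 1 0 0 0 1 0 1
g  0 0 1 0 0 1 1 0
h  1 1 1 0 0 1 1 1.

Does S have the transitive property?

No

Transitive: no — a S e and e S f, but not a S f.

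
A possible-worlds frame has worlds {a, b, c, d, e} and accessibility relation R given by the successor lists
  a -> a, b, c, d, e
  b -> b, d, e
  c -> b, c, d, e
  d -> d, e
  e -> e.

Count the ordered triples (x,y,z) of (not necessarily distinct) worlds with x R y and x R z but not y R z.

20

Enumerating: (a,b,a), (a,b,c), (a,c,a), (a,d,a), (a,d,b), (a,d,c), (a,e,a), (a,e,b), (a,e,c), (a,e,d), (b,d,b), (b,e,b), … and 8 more.
Total: 20.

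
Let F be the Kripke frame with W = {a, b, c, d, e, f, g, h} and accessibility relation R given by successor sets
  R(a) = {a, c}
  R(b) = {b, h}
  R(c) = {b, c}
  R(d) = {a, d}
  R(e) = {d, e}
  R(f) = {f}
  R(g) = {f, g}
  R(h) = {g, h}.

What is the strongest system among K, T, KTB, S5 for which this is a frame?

T

Reflexive (axiom T): yes — every world is R-related to itself.
Symmetric (axiom B): no — a R c but not c R a.
Euclidean (axiom 5): no — a R c and a R a, but not c R a.
So F validates K, T; KTB would additionally require R to be symmetric. The strongest is T.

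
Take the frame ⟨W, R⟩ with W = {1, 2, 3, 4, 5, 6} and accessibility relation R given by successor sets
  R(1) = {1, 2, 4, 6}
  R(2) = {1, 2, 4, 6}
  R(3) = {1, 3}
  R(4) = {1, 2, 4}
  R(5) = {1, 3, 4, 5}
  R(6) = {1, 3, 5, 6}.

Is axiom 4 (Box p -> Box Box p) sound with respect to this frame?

Axiom 4 corresponds to the accessibility relation being transitive.
Transitive: no — 1 R 6 and 6 R 3, but not 1 R 3.

No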